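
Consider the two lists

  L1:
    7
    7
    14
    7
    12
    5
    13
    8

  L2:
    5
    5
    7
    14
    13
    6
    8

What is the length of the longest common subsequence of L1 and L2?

Pick 7 [2,3] → 14 [3,4] → 13 [7,5] → 8 [8,7]; all 4 values appear in both, in order, and the DP table's final entry dp[8][7] is also 4, so no common subsequence is longer.

4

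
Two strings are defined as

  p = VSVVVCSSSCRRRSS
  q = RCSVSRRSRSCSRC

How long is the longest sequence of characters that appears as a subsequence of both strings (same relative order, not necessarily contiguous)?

8

Match S at p[2]=q[3] → V at p[5]=q[4] → S at p[9]=q[5] → R at p[11]=q[6] → R at p[12]=q[7] → R at p[13]=q[9] → S at p[14]=q[10] → S at p[15]=q[12] — 8 characters in the same relative order in both. Since dp[15][14] = 8, nothing longer is possible.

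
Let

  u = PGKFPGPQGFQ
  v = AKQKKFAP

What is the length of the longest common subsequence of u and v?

3

Pick K (u #3, v #5), then F (u #4, v #6), then P (u #7, v #8); all 3 characters appear in both, in order. Since dp[11][8] = 3, nothing longer is possible.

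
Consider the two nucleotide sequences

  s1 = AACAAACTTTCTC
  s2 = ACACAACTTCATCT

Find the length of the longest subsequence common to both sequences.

11

Taking A at s1[1]=s2[1], then A at s1[2]=s2[3], then C at s1[3]=s2[4], then A at s1[5]=s2[5], then A at s1[6]=s2[6], then C at s1[7]=s2[7], then T at s1[8]=s2[8], then T at s1[9]=s2[9], then T at s1[10]=s2[12], then C at s1[11]=s2[13], then T at s1[12]=s2[14] gives a common subsequence of length 11. The LCS DP gives dp[13][14] = 11, so this is optimal.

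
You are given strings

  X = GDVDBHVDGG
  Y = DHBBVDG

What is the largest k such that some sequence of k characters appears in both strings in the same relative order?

Let dp[i][j] be the LCS length of the first i characters of X and the first j characters of Y. dp[i][j] = dp[i-1][j-1]+1 when the i-th and j-th characters match, else max(dp[i-1][j], dp[i][j-1]).
    ·  D  H  B  B  V  D  G
 ·  0  0  0  0  0  0  0  0
 G  0  0  0  0  0  0  0  1
 D  0  1  1  1  1  1  1  1
 V  0  1  1  1  1  2  2  2
 D  0  1  1  1  1  2  3  3
 B  0  1  1  2  2  2  3  3
 H  0  1  2  2  2  2  3  3
 V  0  1  2  2  2  3  3  3
 D  0  1  2  2  2  3  4  4
 G  0  1  2  2  2  3  4  5
 G  0  1  2  2  2  3  4  5
dp[10][7] = 5. One LCS (by backtracking along matches): DBVDG.

5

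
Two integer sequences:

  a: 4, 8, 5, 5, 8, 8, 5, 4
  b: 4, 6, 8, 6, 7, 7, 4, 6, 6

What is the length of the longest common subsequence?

Match 4 (a #1, b #1); then 8 (a #2, b #3); then 4 (a #8, b #7) — 3 values in the same relative order in both, and the DP table's final entry dp[8][9] is also 3, so no common subsequence is longer.

3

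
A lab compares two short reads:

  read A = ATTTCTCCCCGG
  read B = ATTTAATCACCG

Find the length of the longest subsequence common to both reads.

One common subsequence of length 9: A [1,1], then T [2,2], then T [3,3], then T [4,4], then T [6,7], then C [7,8], then C [9,10], then C [10,11], then G [12,12]. The LCS DP gives dp[12][12] = 9, so this is optimal.

9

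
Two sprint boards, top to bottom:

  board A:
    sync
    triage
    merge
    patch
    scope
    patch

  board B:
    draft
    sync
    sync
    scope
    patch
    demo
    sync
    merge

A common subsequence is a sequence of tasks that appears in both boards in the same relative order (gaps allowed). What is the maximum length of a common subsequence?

3

One common subsequence of length 3: sync [1,3], scope [5,4], patch [6,5]. Since dp[6][8] = 3, nothing longer is possible.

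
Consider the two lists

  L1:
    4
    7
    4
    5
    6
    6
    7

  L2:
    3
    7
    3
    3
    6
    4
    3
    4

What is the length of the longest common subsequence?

2

Let dp[i][j] be the LCS length of the first i values of L1 and the first j values of L2. dp[i][j] = dp[i-1][j-1]+1 when the i-th and j-th values match, else max(dp[i-1][j], dp[i][j-1]).
    ·  3  7  3  3  6  4  3  4
 ·  0  0  0  0  0  0  0  0  0
 4  0  0  0  0  0  0  1  1  1
 7  0  0  1  1  1  1  1  1  1
 4  0  0  1  1  1  1  2  2  2
 5  0  0  1  1  1  1  2  2  2
 6  0  0  1  1  1  2  2  2  2
 6  0  0  1  1  1  2  2  2  2
 7  0  0  1  1  1  2  2  2  2
dp[7][8] = 2. One LCS (by backtracking along matches): 4, 4.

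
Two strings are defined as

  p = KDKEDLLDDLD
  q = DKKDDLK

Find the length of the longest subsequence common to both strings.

Taking K [1,2] → K [3,3] → D [8,4] → D [9,5] → L [10,6] gives a common subsequence of length 5. Since dp[11][7] = 5, nothing longer is possible.

5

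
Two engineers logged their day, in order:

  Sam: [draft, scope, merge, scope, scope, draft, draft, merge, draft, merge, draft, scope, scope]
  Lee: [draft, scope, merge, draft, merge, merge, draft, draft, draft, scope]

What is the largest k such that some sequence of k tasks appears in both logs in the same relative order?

8

Taking draft [1,1] → scope [2,2] → merge [3,3] → draft [6,4] → draft [7,7] → draft [9,8] → draft [11,9] → scope [13,10] gives a common subsequence of length 8. Since dp[13][10] = 8, nothing longer is possible.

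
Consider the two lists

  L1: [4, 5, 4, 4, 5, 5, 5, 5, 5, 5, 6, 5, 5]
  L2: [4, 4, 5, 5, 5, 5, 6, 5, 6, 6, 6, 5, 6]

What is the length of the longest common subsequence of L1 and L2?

Pick 4 [3,1], then 4 [4,2], then 5 [5,3], then 5 [6,4], then 5 [7,5], then 5 [8,6], then 5 [9,8], then 5 [10,12], then 6 [11,13]; all 9 values appear in both, in order. The LCS DP gives dp[13][13] = 9, so this is optimal.

9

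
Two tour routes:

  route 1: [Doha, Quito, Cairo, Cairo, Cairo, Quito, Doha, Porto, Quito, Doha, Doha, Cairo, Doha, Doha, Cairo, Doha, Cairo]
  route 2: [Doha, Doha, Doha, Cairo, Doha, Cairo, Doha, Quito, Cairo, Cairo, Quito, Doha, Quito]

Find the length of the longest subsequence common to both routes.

Taking Doha (route 1 #1, route 2 #3) → Cairo (route 1 #3, route 2 #4) → Cairo (route 1 #5, route 2 #6) → Doha (route 1 #7, route 2 #7) → Quito (route 1 #9, route 2 #8) → Cairo (route 1 #12, route 2 #9) → Cairo (route 1 #15, route 2 #10) → Doha (route 1 #16, route 2 #12) gives a common subsequence of length 8. The LCS DP gives dp[17][13] = 8, so this is optimal.

8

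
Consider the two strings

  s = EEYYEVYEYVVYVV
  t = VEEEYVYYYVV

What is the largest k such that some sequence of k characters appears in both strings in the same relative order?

Pick E [1,3], E [2,4], Y [4,5], V [6,6], Y [7,7], Y [9,8], Y [12,9], V [13,10], V [14,11]; all 9 characters appear in both, in order. The LCS DP gives dp[14][11] = 9, so this is optimal.

9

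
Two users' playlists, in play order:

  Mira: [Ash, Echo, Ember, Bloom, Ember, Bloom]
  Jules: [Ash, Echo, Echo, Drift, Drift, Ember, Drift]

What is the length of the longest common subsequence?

Pick Ash (Mira #1, Jules #1), Echo (Mira #2, Jules #3), Ember (Mira #3, Jules #6); all 3 songs appear in both, in order. dp[6][7] = 3 confirms this is the maximum.

3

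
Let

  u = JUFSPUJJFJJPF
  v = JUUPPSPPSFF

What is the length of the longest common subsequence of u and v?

Let dp[i][j] be the LCS length of the first i characters of u and the first j characters of v. dp[i][j] = dp[i-1][j-1]+1 when the i-th and j-th characters match, else max(dp[i-1][j], dp[i][j-1]).
    ·  J  U  U  P  P  S  P  P  S  F  F
 ·  0  0  0  0  0  0  0  0  0  0  0  0
 J  0  1  1  1  1  1  1  1  1  1  1  1
 U  0  1  2  2  2  2  2  2  2  2  2  2
 F  0  1  2  2  2  2  2  2  2  2  3  3
 S  0  1  2  2  2  2  3  3  3  3  3  3
 P  0  1  2  2  3  3  3  4  4  4  4  4
 U  0  1  2  3  3  3  3  4  4  4  4  4
 J  0  1  2  3  3  3  3  4  4  4  4  4
 J  0  1  2  3  3  3  3  4  4  4  4  4
 F  0  1  2  3  3  3  3  4  4  4  5  5
 J  0  1  2  3  3  3  3  4  4  4  5  5
 J  0  1  2  3  3  3  3  4  4  4  5  5
 P  0  1  2  3  4  4  4  4  5  5  5  5
 F  0  1  2  3  4  4  4  4  5  5  6  6
dp[13][11] = 6. One LCS (by backtracking along matches): JUSPFF.

6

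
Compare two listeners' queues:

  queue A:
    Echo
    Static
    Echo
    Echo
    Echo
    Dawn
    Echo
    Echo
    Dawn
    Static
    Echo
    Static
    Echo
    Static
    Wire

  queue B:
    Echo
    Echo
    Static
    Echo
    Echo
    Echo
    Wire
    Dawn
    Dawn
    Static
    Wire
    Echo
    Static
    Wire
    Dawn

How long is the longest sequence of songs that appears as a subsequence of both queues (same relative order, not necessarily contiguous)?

11

Match Echo [1,2], then Static [2,3], then Echo [3,4], then Echo [4,5], then Echo [5,6], then Dawn [6,8], then Dawn [9,9], then Static [10,10], then Echo [13,12], then Static [14,13], then Wire [15,14] — 11 songs in the same relative order in both. The LCS DP gives dp[15][15] = 11, so this is optimal.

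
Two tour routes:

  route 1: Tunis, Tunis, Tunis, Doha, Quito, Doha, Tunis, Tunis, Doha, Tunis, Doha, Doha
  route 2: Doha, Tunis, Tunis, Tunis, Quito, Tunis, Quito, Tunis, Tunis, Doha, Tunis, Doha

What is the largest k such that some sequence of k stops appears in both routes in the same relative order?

9

One common subsequence of length 9: Tunis at route 1[1]=route 2[3], then Tunis at route 1[2]=route 2[4], then Tunis at route 1[3]=route 2[6], then Quito at route 1[5]=route 2[7], then Tunis at route 1[7]=route 2[8], then Tunis at route 1[8]=route 2[9], then Doha at route 1[9]=route 2[10], then Tunis at route 1[10]=route 2[11], then Doha at route 1[12]=route 2[12]. Since dp[12][12] = 9, nothing longer is possible.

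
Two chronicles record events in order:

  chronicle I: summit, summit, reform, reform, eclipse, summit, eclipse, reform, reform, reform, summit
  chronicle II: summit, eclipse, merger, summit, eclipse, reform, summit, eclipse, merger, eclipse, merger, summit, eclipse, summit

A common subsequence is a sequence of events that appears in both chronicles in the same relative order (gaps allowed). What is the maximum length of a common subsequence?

Taking summit at chronicle I[1]=chronicle II[1], summit at chronicle I[2]=chronicle II[4], reform at chronicle I[3]=chronicle II[6], eclipse at chronicle I[5]=chronicle II[10], summit at chronicle I[6]=chronicle II[12], eclipse at chronicle I[7]=chronicle II[13], summit at chronicle I[11]=chronicle II[14] gives a common subsequence of length 7. Since dp[11][14] = 7, nothing longer is possible.

7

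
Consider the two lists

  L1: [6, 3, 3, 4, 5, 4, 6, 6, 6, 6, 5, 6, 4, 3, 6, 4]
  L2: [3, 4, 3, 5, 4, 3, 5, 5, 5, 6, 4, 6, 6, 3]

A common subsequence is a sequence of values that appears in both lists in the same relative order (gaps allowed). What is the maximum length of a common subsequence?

8

Match 3 [2,1], 3 [3,3], 4 [4,5], 5 [5,9], 4 [6,11], 6 [10,12], 6 [12,13], 3 [14,14] — 8 values in the same relative order in both, and the DP table's final entry dp[16][14] is also 8, so no common subsequence is longer.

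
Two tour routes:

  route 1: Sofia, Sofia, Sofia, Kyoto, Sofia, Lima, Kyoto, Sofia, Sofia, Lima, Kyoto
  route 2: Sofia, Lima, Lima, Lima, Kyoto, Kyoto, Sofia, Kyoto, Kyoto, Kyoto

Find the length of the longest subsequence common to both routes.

Taking Sofia [1,1] → Sofia [3,7] → Kyoto [4,8] → Kyoto [7,9] → Kyoto [11,10] gives a common subsequence of length 5. Since dp[11][10] = 5, nothing longer is possible.

5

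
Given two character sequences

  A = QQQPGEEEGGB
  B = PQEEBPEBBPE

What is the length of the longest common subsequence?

5

Let dp[i][j] be the LCS length of the first i characters of A and the first j characters of B. dp[i][j] = dp[i-1][j-1]+1 when the i-th and j-th characters match, else max(dp[i-1][j], dp[i][j-1]).
    ·  P  Q  E  E  B  P  E  B  B  P  E
 ·  0  0  0  0  0  0  0  0  0  0  0  0
 Q  0  0  1  1  1  1  1  1  1  1  1  1
 Q  0  0  1  1  1  1  1  1  1  1  1  1
 Q  0  0  1  1  1  1  1  1  1  1  1  1
 P  0  1  1  1  1  1  2  2  2  2  2  2
 G  0  1  1  1  1  1  2  2  2  2  2  2
 E  0  1  1  2  2  2  2  3  3  3  3  3
 E  0  1  1  2  3  3  3  3  3  3  3  4
 E  0  1  1  2  3  3  3  4  4  4  4  4
 G  0  1  1  2  3  3  3  4  4  4  4  4
 G  0  1  1  2  3  3  3  4  4  4  4  4
 B  0  1  1  2  3  4  4  4  5  5  5  5
dp[11][11] = 5. One LCS (by backtracking along matches): QEEEB.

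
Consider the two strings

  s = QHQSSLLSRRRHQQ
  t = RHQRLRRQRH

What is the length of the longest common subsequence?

Let dp[i][j] be the LCS length of the first i characters of s and the first j characters of t. dp[i][j] = dp[i-1][j-1]+1 when the i-th and j-th characters match, else max(dp[i-1][j], dp[i][j-1]).
    ·  R  H  Q  R  L  R  R  Q  R  H
 ·  0  0  0  0  0  0  0  0  0  0  0
 Q  0  0  0  1  1  1  1  1  1  1  1
 H  0  0  1  1  1  1  1  1  1  1  2
 Q  0  0  1  2  2  2  2  2  2  2  2
 S  0  0  1  2  2  2  2  2  2  2  2
 S  0  0  1  2  2  2  2  2  2  2  2
 L  0  0  1  2  2  3  3  3  3  3  3
 L  0  0  1  2  2  3  3  3  3  3  3
 S  0  0  1  2  2  3  3  3  3  3  3
 R  0  1  1  2  3  3  4  4  4  4  4
 R  0  1  1  2  3  3  4  5  5  5  5
 R  0  1  1  2  3  3  4  5  5  6  6
 H  0  1  2  2  3  3  4  5  5  6  7
 Q  0  1  2  3  3  3  4  5  6  6  7
 Q  0  1  2  3  3  3  4  5  6  6  7
dp[14][10] = 7. One LCS (by backtracking along matches): HQLRRRH.

7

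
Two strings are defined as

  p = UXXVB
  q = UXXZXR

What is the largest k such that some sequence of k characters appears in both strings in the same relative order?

3

Let dp[i][j] be the LCS length of the first i characters of p and the first j characters of q. dp[i][j] = dp[i-1][j-1]+1 when the i-th and j-th characters match, else max(dp[i-1][j], dp[i][j-1]).
    ·  U  X  X  Z  X  R
 ·  0  0  0  0  0  0  0
 U  0  1  1  1  1  1  1
 X  0  1  2  2  2  2  2
 X  0  1  2  3  3  3  3
 V  0  1  2  3  3  3  3
 B  0  1  2  3  3  3  3
dp[5][6] = 3. One LCS (by backtracking along matches): UXX.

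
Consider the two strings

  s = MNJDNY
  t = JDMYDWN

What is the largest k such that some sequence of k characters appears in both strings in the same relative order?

3

Let dp[i][j] be the LCS length of the first i characters of s and the first j characters of t. dp[i][j] = dp[i-1][j-1]+1 when the i-th and j-th characters match, else max(dp[i-1][j], dp[i][j-1]).
    ·  J  D  M  Y  D  W  N
 ·  0  0  0  0  0  0  0  0
 M  0  0  0  1  1  1  1  1
 N  0  0  0  1  1  1  1  2
 J  0  1  1  1  1  1  1  2
 D  0  1  2  2  2  2  2  2
 N  0  1  2  2  2  2  2  3
 Y  0  1  2  2  3  3  3  3
dp[6][7] = 3. One LCS (by backtracking along matches): MDN.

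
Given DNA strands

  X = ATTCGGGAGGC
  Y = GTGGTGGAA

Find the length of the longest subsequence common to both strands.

5

Taking T (X #2, Y #2), then T (X #3, Y #5), then G (X #5, Y #6), then G (X #6, Y #7), then A (X #8, Y #9) gives a common subsequence of length 5, and the DP table's final entry dp[11][9] is also 5, so no common subsequence is longer.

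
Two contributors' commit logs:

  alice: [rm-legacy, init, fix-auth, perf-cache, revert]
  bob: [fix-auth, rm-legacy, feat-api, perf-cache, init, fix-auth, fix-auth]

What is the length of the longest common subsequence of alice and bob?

Pick rm-legacy at alice[1]=bob[2], init at alice[2]=bob[5], fix-auth at alice[3]=bob[7]; all 3 commits appear in both, in order. dp[5][7] = 3 confirms this is the maximum.

3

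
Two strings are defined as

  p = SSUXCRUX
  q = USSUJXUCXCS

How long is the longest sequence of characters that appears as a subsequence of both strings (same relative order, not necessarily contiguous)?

6

One common subsequence of length 6: S at p[1]=q[2], S at p[2]=q[3], U at p[3]=q[4], X at p[4]=q[6], C at p[5]=q[8], X at p[8]=q[9]. Since dp[8][11] = 6, nothing longer is possible.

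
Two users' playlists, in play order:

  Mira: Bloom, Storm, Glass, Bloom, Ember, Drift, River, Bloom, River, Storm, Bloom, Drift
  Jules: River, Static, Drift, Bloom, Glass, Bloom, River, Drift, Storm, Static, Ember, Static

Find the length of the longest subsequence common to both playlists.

5

Taking Bloom [1,4] → Glass [3,5] → Bloom [4,6] → Drift [6,8] → Storm [10,9] gives a common subsequence of length 5. The LCS DP gives dp[12][12] = 5, so this is optimal.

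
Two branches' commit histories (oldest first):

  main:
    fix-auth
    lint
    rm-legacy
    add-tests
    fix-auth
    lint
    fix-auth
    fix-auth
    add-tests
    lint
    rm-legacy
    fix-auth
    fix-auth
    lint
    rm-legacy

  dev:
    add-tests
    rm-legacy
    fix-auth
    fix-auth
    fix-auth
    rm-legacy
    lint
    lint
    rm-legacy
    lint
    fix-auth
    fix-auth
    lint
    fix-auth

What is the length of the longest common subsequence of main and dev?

One common subsequence of length 9: rm-legacy (main #3, dev #2); then fix-auth (main #5, dev #3); then fix-auth (main #7, dev #4); then fix-auth (main #8, dev #5); then lint (main #10, dev #8); then rm-legacy (main #11, dev #9); then fix-auth (main #12, dev #11); then fix-auth (main #13, dev #12); then lint (main #14, dev #13). dp[15][14] = 9 confirms this is the maximum.

9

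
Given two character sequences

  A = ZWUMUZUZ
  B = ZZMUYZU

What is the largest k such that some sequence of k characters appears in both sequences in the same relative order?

Let dp[i][j] be the LCS length of the first i characters of A and the first j characters of B. dp[i][j] = dp[i-1][j-1]+1 when the i-th and j-th characters match, else max(dp[i-1][j], dp[i][j-1]).
    ·  Z  Z  M  U  Y  Z  U
 ·  0  0  0  0  0  0  0  0
 Z  0  1  1  1  1  1  1  1
 W  0  1  1  1  1  1  1  1
 U  0  1  1  1  2  2  2  2
 M  0  1  1  2  2  2  2  2
 U  0  1  1  2  3  3  3  3
 Z  0  1  2  2  3  3  4  4
 U  0  1  2  2  3  3  4  5
 Z  0  1  2  2  3  3  4  5
dp[8][7] = 5. One LCS (by backtracking along matches): ZMUZU.

5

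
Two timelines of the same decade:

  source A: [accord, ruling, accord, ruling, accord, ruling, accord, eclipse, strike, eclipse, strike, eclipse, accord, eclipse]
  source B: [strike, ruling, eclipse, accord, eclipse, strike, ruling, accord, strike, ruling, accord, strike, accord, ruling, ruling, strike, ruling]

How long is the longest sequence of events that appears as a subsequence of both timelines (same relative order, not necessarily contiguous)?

8

Taking ruling [2,2], accord [3,4], ruling [4,7], accord [5,8], ruling [6,10], accord [7,11], strike [9,12], strike [11,16] gives a common subsequence of length 8. Since dp[14][17] = 8, nothing longer is possible.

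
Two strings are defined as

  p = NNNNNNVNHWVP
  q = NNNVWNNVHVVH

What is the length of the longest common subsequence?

Let dp[i][j] be the LCS length of the first i characters of p and the first j characters of q. dp[i][j] = dp[i-1][j-1]+1 when the i-th and j-th characters match, else max(dp[i-1][j], dp[i][j-1]).
    ·  N  N  N  V  W  N  N  V  H  V  V  H
 ·  0  0  0  0  0  0  0  0  0  0  0  0  0
 N  0  1  1  1  1  1  1  1  1  1  1  1  1
 N  0  1  2  2  2  2  2  2  2  2  2  2  2
 N  0  1  2  3  3  3  3  3  3  3  3  3  3
 N  0  1  2  3  3  3  4  4  4  4  4  4  4
 N  0  1  2  3  3  3  4  5  5  5  5  5  5
 N  0  1  2  3  3  3  4  5  5  5  5  5  5
 V  0  1  2  3  4  4  4  5  6  6  6  6  6
 N  0  1  2  3  4  4  5  5  6  6  6  6  6
 H  0  1  2  3  4  4  5  5  6  7  7  7  7
 W  0  1  2  3  4  5  5  5  6  7  7  7  7
 V  0  1  2  3  4  5  5  5  6  7  8  8  8
 P  0  1  2  3  4  5  5  5  6  7  8  8  8
dp[12][12] = 8. One LCS (by backtracking along matches): NNNNNVHV.

8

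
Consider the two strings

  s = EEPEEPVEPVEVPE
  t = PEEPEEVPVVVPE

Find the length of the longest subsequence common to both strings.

11

One common subsequence of length 11: E (s #1, t #2) → E (s #2, t #3) → P (s #3, t #4) → E (s #4, t #5) → E (s #5, t #6) → P (s #6, t #8) → V (s #7, t #9) → V (s #10, t #10) → V (s #12, t #11) → P (s #13, t #12) → E (s #14, t #13), and the DP table's final entry dp[14][13] is also 11, so no common subsequence is longer.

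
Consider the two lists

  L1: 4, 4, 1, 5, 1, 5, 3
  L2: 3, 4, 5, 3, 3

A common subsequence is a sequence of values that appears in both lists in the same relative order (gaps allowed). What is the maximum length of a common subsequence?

3

Let dp[i][j] be the LCS length of the first i values of L1 and the first j values of L2. dp[i][j] = dp[i-1][j-1]+1 when the i-th and j-th values match, else max(dp[i-1][j], dp[i][j-1]).
    ·  3  4  5  3  3
 ·  0  0  0  0  0  0
 4  0  0  1  1  1  1
 4  0  0  1  1  1  1
 1  0  0  1  1  1  1
 5  0  0  1  2  2  2
 1  0  0  1  2  2  2
 5  0  0  1  2  2  2
 3  0  1  1  2  3  3
dp[7][5] = 3. One LCS (by backtracking along matches): 4, 5, 3.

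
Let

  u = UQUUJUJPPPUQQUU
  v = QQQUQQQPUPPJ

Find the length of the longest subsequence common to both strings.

One common subsequence of length 5: U [1,4], then Q [2,7], then U [6,9], then P [8,10], then P [9,11]. dp[15][12] = 5 confirms this is the maximum.

5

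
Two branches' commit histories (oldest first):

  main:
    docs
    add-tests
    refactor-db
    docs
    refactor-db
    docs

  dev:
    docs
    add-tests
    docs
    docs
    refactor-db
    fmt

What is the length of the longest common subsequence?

4

Pick docs (main #1, dev #1), add-tests (main #2, dev #2), docs (main #4, dev #4), refactor-db (main #5, dev #5); all 4 commits appear in both, in order. Since dp[6][6] = 4, nothing longer is possible.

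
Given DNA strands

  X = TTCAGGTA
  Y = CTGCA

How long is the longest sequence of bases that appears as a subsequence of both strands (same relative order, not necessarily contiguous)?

Taking T (X #1, Y #2); then C (X #3, Y #4); then A (X #8, Y #5) gives a common subsequence of length 3, and the DP table's final entry dp[8][5] is also 3, so no common subsequence is longer.

3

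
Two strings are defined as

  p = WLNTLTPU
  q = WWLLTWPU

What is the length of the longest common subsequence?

Let dp[i][j] be the LCS length of the first i characters of p and the first j characters of q. dp[i][j] = dp[i-1][j-1]+1 when the i-th and j-th characters match, else max(dp[i-1][j], dp[i][j-1]).
    ·  W  W  L  L  T  W  P  U
 ·  0  0  0  0  0  0  0  0  0
 W  0  1  1  1  1  1  1  1  1
 L  0  1  1  2  2  2  2  2  2
 N  0  1  1  2  2  2  2  2  2
 T  0  1  1  2  2  3  3  3  3
 L  0  1  1  2  3  3  3  3  3
 T  0  1  1  2  3  4  4  4  4
 P  0  1  1  2  3  4  4  5  5
 U  0  1  1  2  3  4  4  5  6
dp[8][8] = 6. One LCS (by backtracking along matches): WLLTPU.

6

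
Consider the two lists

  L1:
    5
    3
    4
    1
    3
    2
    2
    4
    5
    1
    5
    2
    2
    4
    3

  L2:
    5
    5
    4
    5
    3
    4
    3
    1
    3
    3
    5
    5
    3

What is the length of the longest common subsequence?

8

Pick 5 (L1 #1, L2 #4), 3 (L1 #2, L2 #5), 4 (L1 #3, L2 #6), 1 (L1 #4, L2 #8), 3 (L1 #5, L2 #10), 5 (L1 #9, L2 #11), 5 (L1 #11, L2 #12), 3 (L1 #15, L2 #13); all 8 values appear in both, in order, and the DP table's final entry dp[15][13] is also 8, so no common subsequence is longer.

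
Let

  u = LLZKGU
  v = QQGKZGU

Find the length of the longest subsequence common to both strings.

3

Let dp[i][j] be the LCS length of the first i characters of u and the first j characters of v. dp[i][j] = dp[i-1][j-1]+1 when the i-th and j-th characters match, else max(dp[i-1][j], dp[i][j-1]).
    ·  Q  Q  G  K  Z  G  U
 ·  0  0  0  0  0  0  0  0
 L  0  0  0  0  0  0  0  0
 L  0  0  0  0  0  0  0  0
 Z  0  0  0  0  0  1  1  1
 K  0  0  0  0  1  1  1  1
 G  0  0  0  1  1  1  2  2
 U  0  0  0  1  1  1  2  3
dp[6][7] = 3. One LCS (by backtracking along matches): ZGU.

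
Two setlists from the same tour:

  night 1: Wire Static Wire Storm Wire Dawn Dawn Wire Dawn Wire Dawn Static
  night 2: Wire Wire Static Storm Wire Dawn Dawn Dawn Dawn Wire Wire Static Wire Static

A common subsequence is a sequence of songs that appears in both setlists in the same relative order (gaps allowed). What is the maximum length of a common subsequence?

Match Wire at night 1[1]=night 2[2], then Static at night 1[2]=night 2[3], then Storm at night 1[4]=night 2[4], then Wire at night 1[5]=night 2[5], then Dawn at night 1[6]=night 2[8], then Dawn at night 1[7]=night 2[9], then Wire at night 1[8]=night 2[11], then Wire at night 1[10]=night 2[13], then Static at night 1[12]=night 2[14] — 9 songs in the same relative order in both. Since dp[12][14] = 9, nothing longer is possible.

9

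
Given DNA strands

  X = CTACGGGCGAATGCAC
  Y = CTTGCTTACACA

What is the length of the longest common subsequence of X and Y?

8

Taking C at X[1]=Y[1] → T at X[2]=Y[3] → G at X[7]=Y[4] → C at X[8]=Y[5] → A at X[10]=Y[8] → A at X[11]=Y[10] → C at X[14]=Y[11] → A at X[15]=Y[12] gives a common subsequence of length 8. The LCS DP gives dp[16][12] = 8, so this is optimal.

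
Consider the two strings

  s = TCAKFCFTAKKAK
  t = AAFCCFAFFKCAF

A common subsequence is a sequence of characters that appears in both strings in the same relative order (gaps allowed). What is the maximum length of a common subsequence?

Pick A at s[3]=t[2], F at s[5]=t[3], C at s[6]=t[5], F at s[7]=t[6], A at s[9]=t[7], K at s[10]=t[10], A at s[12]=t[12]; all 7 characters appear in both, in order, and the DP table's final entry dp[13][13] is also 7, so no common subsequence is longer.

7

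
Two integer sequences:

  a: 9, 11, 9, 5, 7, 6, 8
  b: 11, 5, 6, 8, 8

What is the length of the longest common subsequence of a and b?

Taking 11 [2,1], 5 [4,2], 6 [6,3], 8 [7,5] gives a common subsequence of length 4, and the DP table's final entry dp[7][5] is also 4, so no common subsequence is longer.

4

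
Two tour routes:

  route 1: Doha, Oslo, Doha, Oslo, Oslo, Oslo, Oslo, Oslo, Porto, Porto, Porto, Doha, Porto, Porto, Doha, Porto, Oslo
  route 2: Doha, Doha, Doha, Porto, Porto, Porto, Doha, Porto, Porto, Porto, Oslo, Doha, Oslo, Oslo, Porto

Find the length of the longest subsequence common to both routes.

10

Pick Doha (route 1 #1, route 2 #2), then Doha (route 1 #3, route 2 #3), then Porto (route 1 #9, route 2 #4), then Porto (route 1 #10, route 2 #5), then Porto (route 1 #11, route 2 #6), then Doha (route 1 #12, route 2 #7), then Porto (route 1 #13, route 2 #9), then Porto (route 1 #14, route 2 #10), then Doha (route 1 #15, route 2 #12), then Porto (route 1 #16, route 2 #15); all 10 stops appear in both, in order, and the DP table's final entry dp[17][15] is also 10, so no common subsequence is longer.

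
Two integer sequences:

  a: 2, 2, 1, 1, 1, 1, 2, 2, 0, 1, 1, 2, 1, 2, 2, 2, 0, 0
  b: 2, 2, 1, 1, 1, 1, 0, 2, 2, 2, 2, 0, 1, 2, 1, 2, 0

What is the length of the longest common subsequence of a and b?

Match 2 at a[1]=b[1]; then 2 at a[2]=b[2]; then 1 at a[3]=b[3]; then 1 at a[4]=b[4]; then 1 at a[5]=b[5]; then 1 at a[6]=b[6]; then 2 at a[7]=b[10]; then 2 at a[8]=b[11]; then 0 at a[9]=b[12]; then 1 at a[11]=b[13]; then 2 at a[12]=b[14]; then 1 at a[13]=b[15]; then 2 at a[16]=b[16]; then 0 at a[18]=b[17] — 14 values in the same relative order in both. Since dp[18][17] = 14, nothing longer is possible.

14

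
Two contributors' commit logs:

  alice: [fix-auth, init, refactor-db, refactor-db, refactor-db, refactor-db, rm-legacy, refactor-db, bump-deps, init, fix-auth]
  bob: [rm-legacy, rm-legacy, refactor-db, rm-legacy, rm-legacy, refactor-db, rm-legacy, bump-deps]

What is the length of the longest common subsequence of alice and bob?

4

Match refactor-db at alice[3]=bob[3]; then refactor-db at alice[6]=bob[6]; then rm-legacy at alice[7]=bob[7]; then bump-deps at alice[9]=bob[8] — 4 commits in the same relative order in both. dp[11][8] = 4 confirms this is the maximum.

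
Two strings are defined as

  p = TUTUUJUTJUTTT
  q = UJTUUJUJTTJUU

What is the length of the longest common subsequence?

9

Match U [2,1] → T [3,3] → U [4,4] → U [5,5] → J [6,6] → U [7,7] → T [8,10] → J [9,11] → U [10,13] — 9 characters in the same relative order in both. The LCS DP gives dp[13][13] = 9, so this is optimal.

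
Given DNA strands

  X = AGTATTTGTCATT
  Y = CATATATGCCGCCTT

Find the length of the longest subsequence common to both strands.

Match A at X[1]=Y[2], then T at X[3]=Y[3], then A at X[4]=Y[4], then T at X[5]=Y[5], then T at X[6]=Y[7], then G at X[8]=Y[11], then C at X[10]=Y[13], then T at X[12]=Y[14], then T at X[13]=Y[15] — 9 bases in the same relative order in both. dp[13][15] = 9 confirms this is the maximum.

9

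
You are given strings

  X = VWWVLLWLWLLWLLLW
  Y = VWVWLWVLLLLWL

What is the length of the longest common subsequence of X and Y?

Match V [1,1], W [3,2], V [4,3], W [7,4], L [8,5], W [9,6], L [10,8], L [11,9], L [13,10], L [14,11], L [15,13] — 11 characters in the same relative order in both. The LCS DP gives dp[16][13] = 11, so this is optimal.

11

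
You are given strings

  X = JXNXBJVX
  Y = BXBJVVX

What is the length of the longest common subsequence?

5

Let dp[i][j] be the LCS length of the first i characters of X and the first j characters of Y. dp[i][j] = dp[i-1][j-1]+1 when the i-th and j-th characters match, else max(dp[i-1][j], dp[i][j-1]).
    ·  B  X  B  J  V  V  X
 ·  0  0  0  0  0  0  0  0
 J  0  0  0  0  1  1  1  1
 X  0  0  1  1  1  1  1  2
 N  0  0  1  1  1  1  1  2
 X  0  0  1  1  1  1  1  2
 B  0  1  1  2  2  2  2  2
 J  0  1  1  2  3  3  3  3
 V  0  1  1  2  3  4  4  4
 X  0  1  2  2  3  4  4  5
dp[8][7] = 5. One LCS (by backtracking along matches): XBJVX.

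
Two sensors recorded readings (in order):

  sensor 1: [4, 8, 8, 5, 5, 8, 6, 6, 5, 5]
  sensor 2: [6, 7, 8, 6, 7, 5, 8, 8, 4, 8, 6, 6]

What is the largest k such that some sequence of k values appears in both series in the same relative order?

5

Let dp[i][j] be the LCS length of the first i values of sensor 1 and the first j values of sensor 2. dp[i][j] = dp[i-1][j-1]+1 when the i-th and j-th values match, else max(dp[i-1][j], dp[i][j-1]).
    ·  6  7  8  6  7  5  8  8  4  8  6  6
 ·  0  0  0  0  0  0  0  0  0  0  0  0  0
 4  0  0  0  0  0  0  0  0  0  1  1  1  1
 8  0  0  0  1  1  1  1  1  1  1  2  2  2
 8  0  0  0  1  1  1  1  2  2  2  2  2  2
 5  0  0  0  1  1  1  2  2  2  2  2  2  2
 5  0  0  0  1  1  1  2  2  2  2  2  2  2
 8  0  0  0  1  1  1  2  3  3  3  3  3  3
 6  0  1  1  1  2  2  2  3  3  3  3  4  4
 6  0  1  1  1  2  2  2  3  3  3  3  4  5
 5  0  1  1  1  2  2  3  3  3  3  3  4  5
 5  0  1  1  1  2  2  3  3  3  3  3  4  5
dp[10][12] = 5. One LCS (by backtracking along matches): 8, 8, 8, 6, 6.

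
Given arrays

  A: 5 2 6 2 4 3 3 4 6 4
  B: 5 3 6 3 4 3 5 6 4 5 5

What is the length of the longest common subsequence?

6

Taking 5 (A #1, B #1); then 6 (A #3, B #3); then 4 (A #5, B #5); then 3 (A #6, B #6); then 6 (A #9, B #8); then 4 (A #10, B #9) gives a common subsequence of length 6. The LCS DP gives dp[10][11] = 6, so this is optimal.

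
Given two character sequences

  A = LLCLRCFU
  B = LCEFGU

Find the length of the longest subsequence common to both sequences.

Taking L (A #2, B #1), C (A #3, B #2), F (A #7, B #4), U (A #8, B #6) gives a common subsequence of length 4. The LCS DP gives dp[8][6] = 4, so this is optimal.

4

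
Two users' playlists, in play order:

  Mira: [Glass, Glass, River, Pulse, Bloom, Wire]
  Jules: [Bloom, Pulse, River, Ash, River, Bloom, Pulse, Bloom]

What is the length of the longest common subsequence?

One common subsequence of length 3: River at Mira[3]=Jules[5]; then Pulse at Mira[4]=Jules[7]; then Bloom at Mira[5]=Jules[8]. dp[6][8] = 3 confirms this is the maximum.

3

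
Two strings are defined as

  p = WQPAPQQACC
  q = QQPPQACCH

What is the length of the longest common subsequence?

Let dp[i][j] be the LCS length of the first i characters of p and the first j characters of q. dp[i][j] = dp[i-1][j-1]+1 when the i-th and j-th characters match, else max(dp[i-1][j], dp[i][j-1]).
    ·  Q  Q  P  P  Q  A  C  C  H
 ·  0  0  0  0  0  0  0  0  0  0
 W  0  0  0  0  0  0  0  0  0  0
 Q  0  1  1  1  1  1  1  1  1  1
 P  0  1  1  2  2  2  2  2  2  2
 A  0  1  1  2  2  2  3  3  3  3
 P  0  1  1  2  3  3  3  3  3  3
 Q  0  1  2  2  3  4  4  4  4  4
 Q  0  1  2  2  3  4  4  4  4  4
 A  0  1  2  2  3  4  5  5  5  5
 C  0  1  2  2  3  4  5  6  6  6
 C  0  1  2  2  3  4  5  6  7  7
dp[10][9] = 7. One LCS (by backtracking along matches): QPPQACC.

7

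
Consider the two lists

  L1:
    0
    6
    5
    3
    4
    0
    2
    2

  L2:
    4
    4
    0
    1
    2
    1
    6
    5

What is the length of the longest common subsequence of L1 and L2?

3

Let dp[i][j] be the LCS length of the first i values of L1 and the first j values of L2. dp[i][j] = dp[i-1][j-1]+1 when the i-th and j-th values match, else max(dp[i-1][j], dp[i][j-1]).
    ·  4  4  0  1  2  1  6  5
 ·  0  0  0  0  0  0  0  0  0
 0  0  0  0  1  1  1  1  1  1
 6  0  0  0  1  1  1  1  2  2
 5  0  0  0  1  1  1  1  2  3
 3  0  0  0  1  1  1  1  2  3
 4  0  1  1  1  1  1  1  2  3
 0  0  1  1  2  2  2  2  2  3
 2  0  1  1  2  2  3  3  3  3
 2  0  1  1  2  2  3  3  3  3
dp[8][8] = 3. One LCS (by backtracking along matches): 0, 6, 5.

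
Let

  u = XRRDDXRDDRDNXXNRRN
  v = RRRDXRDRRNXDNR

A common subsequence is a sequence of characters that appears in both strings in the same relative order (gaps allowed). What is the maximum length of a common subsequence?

Taking R at u[2]=v[2] → R at u[3]=v[3] → D at u[5]=v[4] → X at u[6]=v[5] → R at u[7]=v[6] → D at u[8]=v[7] → R at u[10]=v[9] → N at u[12]=v[10] → X at u[13]=v[11] → N at u[15]=v[13] → R at u[17]=v[14] gives a common subsequence of length 11. dp[18][14] = 11 confirms this is the maximum.

11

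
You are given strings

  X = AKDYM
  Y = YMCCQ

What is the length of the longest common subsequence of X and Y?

2

Pick Y [4,1] → M [5,2]; all 2 characters appear in both, in order. Since dp[5][5] = 2, nothing longer is possible.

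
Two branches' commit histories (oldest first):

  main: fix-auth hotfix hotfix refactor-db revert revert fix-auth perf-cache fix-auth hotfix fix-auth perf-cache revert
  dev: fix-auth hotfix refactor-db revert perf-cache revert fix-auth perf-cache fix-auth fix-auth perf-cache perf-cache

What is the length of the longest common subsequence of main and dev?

10

Match fix-auth (main #1, dev #1), then hotfix (main #3, dev #2), then refactor-db (main #4, dev #3), then revert (main #5, dev #4), then revert (main #6, dev #6), then fix-auth (main #7, dev #7), then perf-cache (main #8, dev #8), then fix-auth (main #9, dev #9), then fix-auth (main #11, dev #10), then perf-cache (main #12, dev #12) — 10 commits in the same relative order in both. Since dp[13][12] = 10, nothing longer is possible.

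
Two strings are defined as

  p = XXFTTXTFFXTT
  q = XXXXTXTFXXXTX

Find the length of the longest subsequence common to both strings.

One common subsequence of length 8: X (p #1, q #3), X (p #2, q #4), T (p #5, q #5), X (p #6, q #6), T (p #7, q #7), F (p #8, q #8), X (p #10, q #11), T (p #11, q #12). Since dp[12][13] = 8, nothing longer is possible.

8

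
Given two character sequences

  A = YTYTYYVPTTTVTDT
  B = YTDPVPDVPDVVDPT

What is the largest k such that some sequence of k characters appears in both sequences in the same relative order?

7

Taking Y [1,1] → T [2,2] → V [7,8] → P [8,9] → V [12,12] → D [14,13] → T [15,15] gives a common subsequence of length 7, and the DP table's final entry dp[15][15] is also 7, so no common subsequence is longer.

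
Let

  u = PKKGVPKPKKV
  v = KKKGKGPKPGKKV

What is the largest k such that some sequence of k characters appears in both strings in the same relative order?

9

Pick K [2,3], K [3,5], G [4,6], P [6,7], K [7,8], P [8,9], K [9,11], K [10,12], V [11,13]; all 9 characters appear in both, in order. dp[11][13] = 9 confirms this is the maximum.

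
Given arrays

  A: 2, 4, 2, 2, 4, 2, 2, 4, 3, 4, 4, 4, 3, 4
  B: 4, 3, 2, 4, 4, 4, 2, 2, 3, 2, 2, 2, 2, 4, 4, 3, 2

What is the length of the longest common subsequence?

Pick 2 [1,3], 4 [2,6], 2 [3,10], 2 [4,11], 2 [6,12], 2 [7,13], 4 [11,14], 4 [12,15], 3 [13,16]; all 9 values appear in both, in order. Since dp[14][17] = 9, nothing longer is possible.

9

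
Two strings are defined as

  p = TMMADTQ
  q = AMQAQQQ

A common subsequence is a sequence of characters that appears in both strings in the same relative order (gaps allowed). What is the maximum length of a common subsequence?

Let dp[i][j] be the LCS length of the first i characters of p and the first j characters of q. dp[i][j] = dp[i-1][j-1]+1 when the i-th and j-th characters match, else max(dp[i-1][j], dp[i][j-1]).
    ·  A  M  Q  A  Q  Q  Q
 ·  0  0  0  0  0  0  0  0
 T  0  0  0  0  0  0  0  0
 M  0  0  1  1  1  1  1  1
 M  0  0  1  1  1  1  1  1
 A  0  1  1  1  2  2  2  2
 D  0  1  1  1  2  2  2  2
 T  0  1  1  1  2  2  2  2
 Q  0  1  1  2  2  3  3  3
dp[7][7] = 3. One LCS (by backtracking along matches): MAQ.

3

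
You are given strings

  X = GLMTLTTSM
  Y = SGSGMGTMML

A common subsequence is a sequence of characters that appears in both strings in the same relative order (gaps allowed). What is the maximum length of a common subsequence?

4

Pick G at X[1]=Y[4]; then M at X[3]=Y[5]; then T at X[4]=Y[7]; then L at X[5]=Y[10]; all 4 characters appear in both, in order. dp[9][10] = 4 confirms this is the maximum.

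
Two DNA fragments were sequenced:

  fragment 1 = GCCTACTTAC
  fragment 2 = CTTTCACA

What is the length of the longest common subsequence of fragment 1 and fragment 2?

Pick C at fragment 1[3]=fragment 2[1], then T at fragment 1[4]=fragment 2[2], then T at fragment 1[7]=fragment 2[3], then T at fragment 1[8]=fragment 2[4], then A at fragment 1[9]=fragment 2[6], then C at fragment 1[10]=fragment 2[7]; all 6 bases appear in both, in order. The LCS DP gives dp[10][8] = 6, so this is optimal.

6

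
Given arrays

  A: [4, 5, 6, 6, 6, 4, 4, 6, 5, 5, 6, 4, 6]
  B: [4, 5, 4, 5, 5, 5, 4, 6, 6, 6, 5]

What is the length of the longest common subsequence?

7

One common subsequence of length 7: 4 [1,1] → 5 [2,2] → 4 [6,3] → 4 [7,7] → 6 [8,8] → 6 [11,9] → 6 [13,10]. The LCS DP gives dp[13][11] = 7, so this is optimal.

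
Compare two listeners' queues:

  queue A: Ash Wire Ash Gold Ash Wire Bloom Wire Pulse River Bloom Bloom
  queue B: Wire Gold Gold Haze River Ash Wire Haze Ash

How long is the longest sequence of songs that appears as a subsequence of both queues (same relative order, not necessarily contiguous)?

4

Pick Wire at queue A[2]=queue B[1]; then Gold at queue A[4]=queue B[3]; then Ash at queue A[5]=queue B[6]; then Wire at queue A[6]=queue B[7]; all 4 songs appear in both, in order. dp[12][9] = 4 confirms this is the maximum.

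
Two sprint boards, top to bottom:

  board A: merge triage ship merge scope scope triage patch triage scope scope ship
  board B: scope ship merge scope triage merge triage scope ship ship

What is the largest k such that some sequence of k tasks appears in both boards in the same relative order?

7

Match ship (board A #3, board B #2), merge (board A #4, board B #3), scope (board A #6, board B #4), triage (board A #7, board B #5), triage (board A #9, board B #7), scope (board A #10, board B #8), ship (board A #12, board B #10) — 7 tasks in the same relative order in both. Since dp[12][10] = 7, nothing longer is possible.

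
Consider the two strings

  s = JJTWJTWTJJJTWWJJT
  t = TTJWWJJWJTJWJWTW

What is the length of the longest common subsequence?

10

Pick J [2,3] → W [4,4] → W [7,5] → J [9,6] → J [10,7] → J [11,9] → T [12,10] → W [13,12] → W [14,14] → T [17,15]; all 10 characters appear in both, in order. The LCS DP gives dp[17][16] = 10, so this is optimal.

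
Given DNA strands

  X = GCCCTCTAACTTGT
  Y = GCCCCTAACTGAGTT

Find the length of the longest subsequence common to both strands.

Taking G at X[1]=Y[1]; then C at X[2]=Y[2]; then C at X[3]=Y[3]; then C at X[4]=Y[4]; then C at X[6]=Y[5]; then T at X[7]=Y[6]; then A at X[8]=Y[7]; then A at X[9]=Y[8]; then C at X[10]=Y[9]; then T at X[11]=Y[10]; then T at X[12]=Y[14]; then T at X[14]=Y[15] gives a common subsequence of length 12, and the DP table's final entry dp[14][15] is also 12, so no common subsequence is longer.

12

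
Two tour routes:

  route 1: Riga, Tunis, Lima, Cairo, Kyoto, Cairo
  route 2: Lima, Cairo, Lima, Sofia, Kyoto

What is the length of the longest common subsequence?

Pick Lima (route 1 #3, route 2 #1), then Cairo (route 1 #4, route 2 #2), then Kyoto (route 1 #5, route 2 #5); all 3 stops appear in both, in order. The LCS DP gives dp[6][5] = 3, so this is optimal.

3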